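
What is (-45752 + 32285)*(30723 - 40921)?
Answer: 137336466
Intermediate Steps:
(-45752 + 32285)*(30723 - 40921) = -13467*(-10198) = 137336466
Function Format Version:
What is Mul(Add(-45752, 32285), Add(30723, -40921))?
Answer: 137336466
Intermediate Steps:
Mul(Add(-45752, 32285), Add(30723, -40921)) = Mul(-13467, -10198) = 137336466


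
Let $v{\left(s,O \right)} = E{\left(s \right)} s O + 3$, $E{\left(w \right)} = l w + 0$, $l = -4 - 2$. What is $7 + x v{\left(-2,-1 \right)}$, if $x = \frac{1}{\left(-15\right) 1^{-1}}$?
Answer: $\frac{26}{5} \approx 5.2$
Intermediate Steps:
$l = -6$ ($l = -4 - 2 = -6$)
$E{\left(w \right)} = - 6 w$ ($E{\left(w \right)} = - 6 w + 0 = - 6 w$)
$x = - \frac{1}{15}$ ($x = \frac{1}{\left(-15\right) 1} = \frac{1}{-15} = - \frac{1}{15} \approx -0.066667$)
$v{\left(s,O \right)} = 3 - 6 O s^{2}$ ($v{\left(s,O \right)} = - 6 s s O + 3 = - 6 s^{2} O + 3 = - 6 O s^{2} + 3 = 3 - 6 O s^{2}$)
$7 + x v{\left(-2,-1 \right)} = 7 - \frac{3 - - 6 \left(-2\right)^{2}}{15} = 7 - \frac{3 - \left(-6\right) 4}{15} = 7 - \frac{3 + 24}{15} = 7 - \frac{9}{5} = \frac{26}{5}$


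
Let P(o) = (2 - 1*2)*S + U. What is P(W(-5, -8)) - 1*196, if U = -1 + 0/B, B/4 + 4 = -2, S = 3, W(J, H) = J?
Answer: -197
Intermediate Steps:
B = -24 (B = -16 + 4*(-2) = -16 - 8 = -24)
U = -1 (U = -1 + 0/(-24) = -1 + 0*(-1/24) = -1 + 0 = -1)
P(o) = -1 (P(o) = (2 - 1*2)*3 - 1 = (2 - 2)*3 - 1 = 0*3 - 1 = 0 - 1 = -1)
P(W(-5, -8)) - 1*196 = -1 - 1*196 = -1 - 196 = -197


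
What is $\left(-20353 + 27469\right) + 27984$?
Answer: $35100$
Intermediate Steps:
$\left(-20353 + 27469\right) + 27984 = 7116 + 27984 = 35100$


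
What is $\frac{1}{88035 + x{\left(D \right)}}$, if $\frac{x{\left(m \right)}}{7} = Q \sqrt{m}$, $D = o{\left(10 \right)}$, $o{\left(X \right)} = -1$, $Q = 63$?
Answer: $\frac{29345}{2583451902} - \frac{49 i}{861150634} \approx 1.1359 \cdot 10^{-5} - 5.6901 \cdot 10^{-8} i$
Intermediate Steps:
$D = -1$
$x{\left(m \right)} = 441 \sqrt{m}$ ($x{\left(m \right)} = 7 \cdot 63 \sqrt{m} = 441 \sqrt{m}$)
$\frac{1}{88035 + x{\left(D \right)}} = \frac{1}{88035 + 441 \sqrt{-1}} = \frac{1}{88035 + 441 i} = \frac{88035 - 441 i}{7750355706}$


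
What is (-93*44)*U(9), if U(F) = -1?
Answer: 4092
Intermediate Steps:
(-93*44)*U(9) = -93*44*(-1) = -4092*(-1) = 4092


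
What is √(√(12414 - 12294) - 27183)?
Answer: √(-27183 + 2*√30) ≈ 164.84*I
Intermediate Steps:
√(√(12414 - 12294) - 27183) = √(√120 - 27183) = √(2*√30 - 27183) = √(-27183 + 2*√30)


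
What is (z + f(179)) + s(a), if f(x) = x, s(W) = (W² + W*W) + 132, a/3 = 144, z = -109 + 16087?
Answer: 389537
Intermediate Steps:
z = 15978
a = 432 (a = 3*144 = 432)
s(W) = 132 + 2*W² (s(W) = (W² + W²) + 132 = 2*W² + 132 = 132 + 2*W²)
(z + f(179)) + s(a) = (15978 + 179) + (132 + 2*432²) = 16157 + (132 + 2*186624) = 16157 + (132 + 373248) = 16157 + 373380 = 389537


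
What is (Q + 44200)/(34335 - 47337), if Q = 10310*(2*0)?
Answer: -22100/6501 ≈ -3.3995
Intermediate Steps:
Q = 0 (Q = 10310*0 = 0)
(Q + 44200)/(34335 - 47337) = (0 + 44200)/(34335 - 47337) = 44200/(-13002) = 44200*(-1/13002) = -22100/6501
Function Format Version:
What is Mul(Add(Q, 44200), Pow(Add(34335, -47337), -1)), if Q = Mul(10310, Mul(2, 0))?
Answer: Rational(-22100, 6501) ≈ -3.3995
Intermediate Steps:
Q = 0 (Q = Mul(10310, 0) = 0)
Mul(Add(Q, 44200), Pow(Add(34335, -47337), -1)) = Mul(Add(0, 44200), Pow(Add(34335, -47337), -1)) = Mul(44200, Pow(-13002, -1)) = Mul(44200, Rational(-1, 13002)) = Rational(-22100, 6501)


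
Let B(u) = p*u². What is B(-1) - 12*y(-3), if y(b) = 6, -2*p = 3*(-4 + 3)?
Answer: -141/2 ≈ -70.500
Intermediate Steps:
p = 3/2 (p = -3*(-4 + 3)/2 = -3*(-1)/2 = -½*(-3) = 3/2 ≈ 1.5000)
B(u) = 3*u²/2
B(-1) - 12*y(-3) = (3/2)*(-1)² - 12*6 = (3/2)*1 - 72 = 3/2 - 72 = -141/2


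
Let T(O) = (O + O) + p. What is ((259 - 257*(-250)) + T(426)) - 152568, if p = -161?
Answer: -87368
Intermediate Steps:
T(O) = -161 + 2*O (T(O) = (O + O) - 161 = 2*O - 161 = -161 + 2*O)
((259 - 257*(-250)) + T(426)) - 152568 = ((259 - 257*(-250)) + (-161 + 2*426)) - 152568 = ((259 + 64250) + (-161 + 852)) - 152568 = (64509 + 691) - 152568 = 65200 - 152568 = -87368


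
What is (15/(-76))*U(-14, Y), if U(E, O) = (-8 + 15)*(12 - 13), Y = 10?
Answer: 105/76 ≈ 1.3816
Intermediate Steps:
U(E, O) = -7 (U(E, O) = 7*(-1) = -7)
(15/(-76))*U(-14, Y) = (15/(-76))*(-7) = (15*(-1/76))*(-7) = -15/76*(-7) = 105/76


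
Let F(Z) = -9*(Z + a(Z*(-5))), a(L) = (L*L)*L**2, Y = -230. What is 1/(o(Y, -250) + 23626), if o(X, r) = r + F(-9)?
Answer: -1/36882168 ≈ -2.7113e-8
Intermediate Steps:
a(L) = L**4 (a(L) = L**2*L**2 = L**4)
F(Z) = -5625*Z**4 - 9*Z (F(Z) = -9*(Z + (Z*(-5))**4) = -9*(Z + (-5*Z)**4) = -9*(Z + 625*Z**4) = -5625*Z**4 - 9*Z)
o(X, r) = -36905544 + r (o(X, r) = r + (-5625*(-9)**4 - 9*(-9)) = r + (-5625*6561 + 81) = r + (-36905625 + 81) = r - 36905544 = -36905544 + r)
1/(o(Y, -250) + 23626) = 1/((-36905544 - 250) + 23626) = 1/(-36905794 + 23626) = 1/(-36882168) = -1/36882168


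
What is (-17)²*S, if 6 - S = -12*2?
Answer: 8670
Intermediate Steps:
S = 30 (S = 6 - (-12)*2 = 6 - 1*(-24) = 6 + 24 = 30)
(-17)²*S = (-17)²*30 = 289*30 = 8670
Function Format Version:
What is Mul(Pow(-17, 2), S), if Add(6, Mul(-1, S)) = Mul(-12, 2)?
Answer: 8670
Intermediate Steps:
S = 30 (S = Add(6, Mul(-1, Mul(-12, 2))) = Add(6, Mul(-1, -24)) = Add(6, 24) = 30)
Mul(Pow(-17, 2), S) = Mul(Pow(-17, 2), 30) = Mul(289, 30) = 8670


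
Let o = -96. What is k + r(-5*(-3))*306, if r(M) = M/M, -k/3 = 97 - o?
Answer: -273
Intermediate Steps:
k = -579 (k = -3*(97 - 1*(-96)) = -3*(97 + 96) = -3*193 = -579)
r(M) = 1
k + r(-5*(-3))*306 = -579 + 1*306 = -579 + 306 = -273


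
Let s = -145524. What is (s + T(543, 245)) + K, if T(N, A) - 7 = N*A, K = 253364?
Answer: 240882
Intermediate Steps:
T(N, A) = 7 + A*N (T(N, A) = 7 + N*A = 7 + A*N)
(s + T(543, 245)) + K = (-145524 + (7 + 245*543)) + 253364 = (-145524 + (7 + 133035)) + 253364 = (-145524 + 133042) + 253364 = -12482 + 253364 = 240882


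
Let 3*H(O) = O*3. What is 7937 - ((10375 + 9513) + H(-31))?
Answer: -11920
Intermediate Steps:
H(O) = O (H(O) = (O*3)/3 = (3*O)/3 = O)
7937 - ((10375 + 9513) + H(-31)) = 7937 - ((10375 + 9513) - 31) = 7937 - (19888 - 31) = 7937 - 1*19857 = 7937 - 19857 = -11920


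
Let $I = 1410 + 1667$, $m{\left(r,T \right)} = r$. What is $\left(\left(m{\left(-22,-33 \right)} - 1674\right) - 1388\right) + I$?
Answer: $-7$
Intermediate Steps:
$I = 3077$
$\left(\left(m{\left(-22,-33 \right)} - 1674\right) - 1388\right) + I = \left(\left(-22 - 1674\right) - 1388\right) + 3077 = \left(-1696 - 1388\right) + 3077 = -3084 + 3077 = -7$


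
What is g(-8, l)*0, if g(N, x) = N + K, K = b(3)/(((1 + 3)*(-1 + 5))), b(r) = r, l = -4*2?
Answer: 0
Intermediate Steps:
l = -8
K = 3/16 (K = 3/(((1 + 3)*(-1 + 5))) = 3/((4*4)) = 3/16 ≈ 0.18750)
g(N, x) = 3/16 + N (g(N, x) = N + 3/16 = 3/16 + N)
g(-8, l)*0 = (3/16 - 8)*0 = -125/16*0 = 0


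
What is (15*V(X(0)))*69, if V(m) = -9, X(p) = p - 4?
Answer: -9315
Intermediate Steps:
X(p) = -4 + p
(15*V(X(0)))*69 = (15*(-9))*69 = -135*69 = -9315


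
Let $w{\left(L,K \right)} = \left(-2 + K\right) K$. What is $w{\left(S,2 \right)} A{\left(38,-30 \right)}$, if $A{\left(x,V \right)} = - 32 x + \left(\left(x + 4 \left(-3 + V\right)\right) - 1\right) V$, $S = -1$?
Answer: $0$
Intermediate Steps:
$w{\left(L,K \right)} = K \left(-2 + K\right)$
$A{\left(x,V \right)} = - 32 x + V \left(-13 + x + 4 V\right)$ ($A{\left(x,V \right)} = - 32 x + \left(\left(x + \left(-12 + 4 V\right)\right) - 1\right) V = - 32 x + \left(\left(-12 + x + 4 V\right) - 1\right) V = - 32 x + \left(-13 + x + 4 V\right) V = - 32 x + V \left(-13 + x + 4 V\right)$)
$w{\left(S,2 \right)} A{\left(38,-30 \right)} = 2 \left(-2 + 2\right) \left(\left(-32\right) 38 - -390 + 4 \left(-30\right)^{2} - 1140\right) = 2 \cdot 0 \left(-1216 + 390 + 4 \cdot 900 - 1140\right) = 0 \left(-1216 + 390 + 3600 - 1140\right) = 0 \cdot 1634 = 0$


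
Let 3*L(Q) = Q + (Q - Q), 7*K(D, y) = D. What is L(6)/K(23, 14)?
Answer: 14/23 ≈ 0.60870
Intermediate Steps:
K(D, y) = D/7
L(Q) = Q/3 (L(Q) = (Q + (Q - Q))/3 = (Q + 0)/3 = Q/3)
L(6)/K(23, 14) = ((⅓)*6)/(((⅐)*23)) = 2/(23/7) = (7/23)*2 = 14/23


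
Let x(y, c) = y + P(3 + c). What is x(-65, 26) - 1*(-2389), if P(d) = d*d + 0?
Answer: 3165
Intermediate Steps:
P(d) = d² (P(d) = d² + 0 = d²)
x(y, c) = y + (3 + c)²
x(-65, 26) - 1*(-2389) = (-65 + (3 + 26)²) - 1*(-2389) = (-65 + 29²) + 2389 = (-65 + 841) + 2389 = 776 + 2389 = 3165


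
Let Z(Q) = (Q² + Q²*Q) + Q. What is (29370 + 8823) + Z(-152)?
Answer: -3450663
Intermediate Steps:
Z(Q) = Q + Q² + Q³ (Z(Q) = (Q² + Q³) + Q = Q + Q² + Q³)
(29370 + 8823) + Z(-152) = (29370 + 8823) - 152*(1 - 152 + (-152)²) = 38193 - 152*(1 - 152 + 23104) = 38193 - 152*22953 = 38193 - 3488856 = -3450663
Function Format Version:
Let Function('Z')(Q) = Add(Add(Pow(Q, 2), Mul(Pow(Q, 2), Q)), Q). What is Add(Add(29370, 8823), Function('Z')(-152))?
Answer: -3450663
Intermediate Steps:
Function('Z')(Q) = Add(Q, Pow(Q, 2), Pow(Q, 3)) (Function('Z')(Q) = Add(Add(Pow(Q, 2), Pow(Q, 3)), Q) = Add(Q, Pow(Q, 2), Pow(Q, 3)))
Add(Add(29370, 8823), Function('Z')(-152)) = Add(Add(29370, 8823), Mul(-152, Add(1, -152, Pow(-152, 2)))) = Add(38193, Mul(-152, Add(1, -152, 23104))) = Add(38193, Mul(-152, 22953)) = Add(38193, -3488856) = -3450663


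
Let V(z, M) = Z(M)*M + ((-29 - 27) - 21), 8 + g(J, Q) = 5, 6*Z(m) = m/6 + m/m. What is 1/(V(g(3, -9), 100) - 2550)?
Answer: -9/20993 ≈ -0.00042871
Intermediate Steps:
Z(m) = ⅙ + m/36 (Z(m) = (m/6 + m/m)/6 = (m*(⅙) + 1)/6 = (m/6 + 1)/6 = (1 + m/6)/6 = ⅙ + m/36)
g(J, Q) = -3 (g(J, Q) = -8 + 5 = -3)
V(z, M) = -77 + M*(⅙ + M/36) (V(z, M) = (⅙ + M/36)*M + ((-29 - 27) - 21) = M*(⅙ + M/36) + (-56 - 21) = M*(⅙ + M/36) - 77 = -77 + M*(⅙ + M/36))
1/(V(g(3, -9), 100) - 2550) = 1/((-77 + (1/36)*100*(6 + 100)) - 2550) = 1/((-77 + (1/36)*100*106) - 2550) = 1/((-77 + 2650/9) - 2550) = 1/(1957/9 - 2550) = 1/(-20993/9) = -9/20993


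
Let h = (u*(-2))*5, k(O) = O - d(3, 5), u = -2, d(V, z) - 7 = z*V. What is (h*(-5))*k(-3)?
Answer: 2500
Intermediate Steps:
d(V, z) = 7 + V*z (d(V, z) = 7 + z*V = 7 + V*z)
k(O) = -22 + O (k(O) = O - (7 + 3*5) = O - (7 + 15) = O - 1*22 = O - 22 = -22 + O)
h = 20 (h = -2*(-2)*5 = 4*5 = 20)
(h*(-5))*k(-3) = (20*(-5))*(-22 - 3) = -100*(-25) = 2500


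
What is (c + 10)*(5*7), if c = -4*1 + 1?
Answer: 245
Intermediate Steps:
c = -3 (c = -4 + 1 = -3)
(c + 10)*(5*7) = (-3 + 10)*(5*7) = 7*35 = 245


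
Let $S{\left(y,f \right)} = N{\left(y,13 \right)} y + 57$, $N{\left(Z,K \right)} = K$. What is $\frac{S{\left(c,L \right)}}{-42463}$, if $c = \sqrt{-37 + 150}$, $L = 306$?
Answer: $- \frac{57}{42463} - \frac{13 \sqrt{113}}{42463} \approx -0.0045968$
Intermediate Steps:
$c = \sqrt{113} \approx 10.63$
$S{\left(y,f \right)} = 57 + 13 y$ ($S{\left(y,f \right)} = 13 y + 57 = 57 + 13 y$)
$\frac{S{\left(c,L \right)}}{-42463} = \frac{57 + 13 \sqrt{113}}{-42463} = \left(57 + 13 \sqrt{113}\right) \left(- \frac{1}{42463}\right) = - \frac{57}{42463} - \frac{13 \sqrt{113}}{42463}$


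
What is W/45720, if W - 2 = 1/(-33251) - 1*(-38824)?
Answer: 258200665/304047144 ≈ 0.84921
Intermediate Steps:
W = 1291003325/33251 (W = 2 + (1/(-33251) - 1*(-38824)) = 2 + (-1/33251 + 38824) = 2 + 1290936823/33251 = 1291003325/33251 ≈ 38826.)
W/45720 = (1291003325/33251)/45720 = (1291003325/33251)*(1/45720) = 258200665/304047144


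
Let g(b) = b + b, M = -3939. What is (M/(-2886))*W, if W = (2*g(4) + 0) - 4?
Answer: 606/37 ≈ 16.378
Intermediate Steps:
g(b) = 2*b
W = 12 (W = (2*(2*4) + 0) - 4 = (2*8 + 0) - 4 = (16 + 0) - 4 = 16 - 4 = 12)
(M/(-2886))*W = -3939/(-2886)*12 = -3939*(-1/2886)*12 = (101/74)*12 = 606/37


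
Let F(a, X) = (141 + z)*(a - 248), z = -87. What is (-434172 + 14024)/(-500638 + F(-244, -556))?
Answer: 210074/263603 ≈ 0.79693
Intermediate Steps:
F(a, X) = -13392 + 54*a (F(a, X) = (141 - 87)*(a - 248) = 54*(-248 + a) = -13392 + 54*a)
(-434172 + 14024)/(-500638 + F(-244, -556)) = (-434172 + 14024)/(-500638 + (-13392 + 54*(-244))) = -420148/(-500638 + (-13392 - 13176)) = -420148/(-500638 - 26568) = -420148/(-527206) = -420148*(-1/527206) = 210074/263603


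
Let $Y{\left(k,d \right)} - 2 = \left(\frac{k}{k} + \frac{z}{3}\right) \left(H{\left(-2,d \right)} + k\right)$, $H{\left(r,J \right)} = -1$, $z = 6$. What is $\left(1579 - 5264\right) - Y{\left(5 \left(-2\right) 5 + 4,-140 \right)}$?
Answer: $-3546$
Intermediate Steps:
$Y{\left(k,d \right)} = -1 + 3 k$ ($Y{\left(k,d \right)} = 2 + \left(\frac{k}{k} + \frac{6}{3}\right) \left(-1 + k\right) = 2 + \left(1 + 6 \cdot \frac{1}{3}\right) \left(-1 + k\right) = 2 + \left(1 + 2\right) \left(-1 + k\right) = 2 + 3 \left(-1 + k\right) = 2 + \left(-3 + 3 k\right) = -1 + 3 k$)
$\left(1579 - 5264\right) - Y{\left(5 \left(-2\right) 5 + 4,-140 \right)} = \left(1579 - 5264\right) - \left(-1 + 3 \left(5 \left(-2\right) 5 + 4\right)\right) = -3685 - \left(-1 + 3 \left(\left(-10\right) 5 + 4\right)\right) = -3685 - \left(-1 + 3 \left(-50 + 4\right)\right) = -3685 - \left(-1 + 3 \left(-46\right)\right) = -3685 - \left(-1 - 138\right) = -3685 - -139 = -3685 + 139 = -3546$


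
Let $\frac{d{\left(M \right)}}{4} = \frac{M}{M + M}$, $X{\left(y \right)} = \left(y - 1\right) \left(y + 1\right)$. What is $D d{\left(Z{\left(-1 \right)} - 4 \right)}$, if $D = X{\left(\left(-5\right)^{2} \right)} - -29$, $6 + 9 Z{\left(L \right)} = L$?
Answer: $1306$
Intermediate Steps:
$Z{\left(L \right)} = - \frac{2}{3} + \frac{L}{9}$
$X{\left(y \right)} = \left(1 + y\right) \left(-1 + y\right)$ ($X{\left(y \right)} = \left(-1 + y\right) \left(1 + y\right) = \left(1 + y\right) \left(-1 + y\right)$)
$d{\left(M \right)} = 2$ ($d{\left(M \right)} = 4 \frac{M}{M + M} = 4 \frac{M}{2 M} = 4 \frac{1}{2 M} M = 4 \cdot \frac{1}{2} = 2$)
$D = 653$ ($D = \left(-1 + \left(\left(-5\right)^{2}\right)^{2}\right) - -29 = \left(-1 + 25^{2}\right) + 29 = \left(-1 + 625\right) + 29 = 624 + 29 = 653$)
$D d{\left(Z{\left(-1 \right)} - 4 \right)} = 653 \cdot 2 = 1306$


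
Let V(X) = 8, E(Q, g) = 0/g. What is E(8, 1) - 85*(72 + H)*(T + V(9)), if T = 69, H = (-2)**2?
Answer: -497420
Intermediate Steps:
E(Q, g) = 0
H = 4
E(8, 1) - 85*(72 + H)*(T + V(9)) = 0 - 85*(72 + 4)*(69 + 8) = 0 - 6460*77 = 0 - 85*5852 = 0 - 497420 = -497420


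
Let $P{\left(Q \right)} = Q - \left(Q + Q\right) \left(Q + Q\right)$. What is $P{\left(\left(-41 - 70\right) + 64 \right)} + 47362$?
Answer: $38479$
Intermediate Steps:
$P{\left(Q \right)} = Q - 4 Q^{2}$ ($P{\left(Q \right)} = Q - 2 Q 2 Q = Q - 4 Q^{2}$)
$P{\left(\left(-41 - 70\right) + 64 \right)} + 47362 = \left(\left(-41 - 70\right) + 64\right) \left(1 - 4 \left(\left(-41 - 70\right) + 64\right)\right) + 47362 = \left(-111 + 64\right) \left(1 - 4 \left(-111 + 64\right)\right) + 47362 = - 47 \left(1 - -188\right) + 47362 = - 47 \left(1 + 188\right) + 47362 = \left(-47\right) 189 + 47362 = -8883 + 47362 = 38479$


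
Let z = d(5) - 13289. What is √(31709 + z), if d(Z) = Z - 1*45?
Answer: 2*√4595 ≈ 135.57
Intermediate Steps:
d(Z) = -45 + Z (d(Z) = Z - 45 = -45 + Z)
z = -13329 (z = (-45 + 5) - 13289 = -40 - 13289 = -13329)
√(31709 + z) = √(31709 - 13329) = √18380 = 2*√4595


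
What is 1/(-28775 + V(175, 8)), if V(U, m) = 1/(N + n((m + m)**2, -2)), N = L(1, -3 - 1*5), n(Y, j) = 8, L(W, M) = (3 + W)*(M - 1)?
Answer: -28/805701 ≈ -3.4752e-5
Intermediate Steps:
L(W, M) = (-1 + M)*(3 + W) (L(W, M) = (3 + W)*(-1 + M) = (-1 + M)*(3 + W))
N = -36 (N = -3 - 1*1 + 3*(-3 - 1*5) + (-3 - 1*5)*1 = -3 - 1 + 3*(-3 - 5) + (-3 - 5)*1 = -3 - 1 + 3*(-8) - 8*1 = -3 - 1 - 24 - 8 = -36)
V(U, m) = -1/28 (V(U, m) = 1/(-36 + 8) = 1/(-28) = -1/28)
1/(-28775 + V(175, 8)) = 1/(-28775 - 1/28) = 1/(-805701/28) = -28/805701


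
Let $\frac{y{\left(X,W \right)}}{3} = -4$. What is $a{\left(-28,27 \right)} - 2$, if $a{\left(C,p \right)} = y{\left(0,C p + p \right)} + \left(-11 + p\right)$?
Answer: $2$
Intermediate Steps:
$y{\left(X,W \right)} = -12$ ($y{\left(X,W \right)} = 3 \left(-4\right) = -12$)
$a{\left(C,p \right)} = -23 + p$ ($a{\left(C,p \right)} = -12 + \left(-11 + p\right) = -23 + p$)
$a{\left(-28,27 \right)} - 2 = \left(-23 + 27\right) - 2 = 4 - 2 = 2$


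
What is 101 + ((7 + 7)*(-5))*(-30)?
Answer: 2201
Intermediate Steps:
101 + ((7 + 7)*(-5))*(-30) = 101 + (14*(-5))*(-30) = 101 - 70*(-30) = 101 + 2100 = 2201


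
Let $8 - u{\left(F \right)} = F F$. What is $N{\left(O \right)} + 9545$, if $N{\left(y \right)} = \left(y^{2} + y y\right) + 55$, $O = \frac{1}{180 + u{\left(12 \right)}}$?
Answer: $\frac{9292801}{968} \approx 9600.0$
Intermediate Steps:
$u{\left(F \right)} = 8 - F^{2}$ ($u{\left(F \right)} = 8 - F F = 8 - F^{2}$)
$O = \frac{1}{44}$ ($O = \frac{1}{180 + \left(8 - 12^{2}\right)} = \frac{1}{180 + \left(8 - 144\right)} = \frac{1}{180 - 136} = \frac{1}{44} \approx 0.022727$)
$N{\left(y \right)} = 55 + 2 y^{2}$ ($N{\left(y \right)} = \left(y^{2} + y^{2}\right) + 55 = 2 y^{2} + 55 = 55 + 2 y^{2}$)
$N{\left(O \right)} + 9545 = \left(55 + \frac{2}{1936}\right) + 9545 = \left(55 + 2 \cdot \frac{1}{1936}\right) + 9545 = \left(55 + \frac{1}{968}\right) + 9545 = \frac{53241}{968} + 9545 = \frac{9292801}{968}$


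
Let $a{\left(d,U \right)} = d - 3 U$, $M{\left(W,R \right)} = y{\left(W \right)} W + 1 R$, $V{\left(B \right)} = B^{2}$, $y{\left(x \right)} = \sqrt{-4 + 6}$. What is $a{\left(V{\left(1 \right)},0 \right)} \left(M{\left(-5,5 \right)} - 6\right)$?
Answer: $-1 - 5 \sqrt{2} \approx -8.0711$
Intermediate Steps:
$y{\left(x \right)} = \sqrt{2}$
$M{\left(W,R \right)} = R + W \sqrt{2}$ ($M{\left(W,R \right)} = \sqrt{2} W + 1 R = W \sqrt{2} + R = R + W \sqrt{2}$)
$a{\left(V{\left(1 \right)},0 \right)} \left(M{\left(-5,5 \right)} - 6\right) = \left(1^{2} - 0\right) \left(\left(5 - 5 \sqrt{2}\right) - 6\right) = \left(1 + 0\right) \left(-1 - 5 \sqrt{2}\right) = 1 \left(-1 - 5 \sqrt{2}\right) = -1 - 5 \sqrt{2}$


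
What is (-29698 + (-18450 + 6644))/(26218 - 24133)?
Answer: -41504/2085 ≈ -19.906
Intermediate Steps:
(-29698 + (-18450 + 6644))/(26218 - 24133) = (-29698 - 11806)/2085 = -41504*1/2085 = -41504/2085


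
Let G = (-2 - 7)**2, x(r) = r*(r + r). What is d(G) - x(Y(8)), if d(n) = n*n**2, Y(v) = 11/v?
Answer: 17005991/32 ≈ 5.3144e+5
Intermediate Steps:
x(r) = 2*r**2 (x(r) = r*(2*r) = 2*r**2)
G = 81 (G = (-9)**2 = 81)
d(n) = n**3
d(G) - x(Y(8)) = 81**3 - 2*(11/8)**2 = 531441 - 2*(11*(1/8))**2 = 531441 - 2*(11/8)**2 = 531441 - 2*121/64 = 531441 - 1*121/32 = 531441 - 121/32 = 17005991/32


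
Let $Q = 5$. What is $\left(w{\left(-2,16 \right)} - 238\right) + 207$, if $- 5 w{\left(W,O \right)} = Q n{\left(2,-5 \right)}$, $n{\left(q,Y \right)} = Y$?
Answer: $-26$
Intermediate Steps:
$w{\left(W,O \right)} = 5$ ($w{\left(W,O \right)} = - \frac{5 \left(-5\right)}{5} = \left(- \frac{1}{5}\right) \left(-25\right) = 5$)
$\left(w{\left(-2,16 \right)} - 238\right) + 207 = \left(5 - 238\right) + 207 = -233 + 207 = -26$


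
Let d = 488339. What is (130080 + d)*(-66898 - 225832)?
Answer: -181029793870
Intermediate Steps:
(130080 + d)*(-66898 - 225832) = (130080 + 488339)*(-66898 - 225832) = 618419*(-292730) = -181029793870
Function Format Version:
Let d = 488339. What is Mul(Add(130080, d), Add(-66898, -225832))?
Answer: -181029793870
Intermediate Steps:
Mul(Add(130080, d), Add(-66898, -225832)) = Mul(Add(130080, 488339), Add(-66898, -225832)) = Mul(618419, -292730) = -181029793870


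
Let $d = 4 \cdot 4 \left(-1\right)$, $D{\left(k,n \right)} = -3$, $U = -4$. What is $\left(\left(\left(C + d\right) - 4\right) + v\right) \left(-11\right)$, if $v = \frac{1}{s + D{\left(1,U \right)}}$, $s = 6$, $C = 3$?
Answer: $\frac{550}{3} \approx 183.33$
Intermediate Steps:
$d = -16$ ($d = 16 \left(-1\right) = -16$)
$v = \frac{1}{3}$ ($v = \frac{1}{6 - 3} = \frac{1}{3} \approx 0.33333$)
$\left(\left(\left(C + d\right) - 4\right) + v\right) \left(-11\right) = \left(\left(\left(3 - 16\right) - 4\right) + \frac{1}{3}\right) \left(-11\right) = \left(\left(-13 - 4\right) + \frac{1}{3}\right) \left(-11\right) = \left(-17 + \frac{1}{3}\right) \left(-11\right) = \left(- \frac{50}{3}\right) \left(-11\right) = \frac{550}{3}$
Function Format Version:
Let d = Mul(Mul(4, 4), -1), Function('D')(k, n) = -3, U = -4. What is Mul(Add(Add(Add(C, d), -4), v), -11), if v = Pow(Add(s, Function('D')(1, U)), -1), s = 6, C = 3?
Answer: Rational(550, 3) ≈ 183.33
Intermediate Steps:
d = -16 (d = Mul(16, -1) = -16)
v = Rational(1, 3) (v = Pow(Add(6, -3), -1) = Pow(3, -1) = Rational(1, 3) ≈ 0.33333)
Mul(Add(Add(Add(C, d), -4), v), -11) = Mul(Add(Add(Add(3, -16), -4), Rational(1, 3)), -11) = Mul(Add(Add(-13, -4), Rational(1, 3)), -11) = Mul(Add(-17, Rational(1, 3)), -11) = Mul(Rational(-50, 3), -11) = Rational(550, 3)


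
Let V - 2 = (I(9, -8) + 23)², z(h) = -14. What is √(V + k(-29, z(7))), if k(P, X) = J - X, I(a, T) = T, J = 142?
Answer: √383 ≈ 19.570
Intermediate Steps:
k(P, X) = 142 - X
V = 227 (V = 2 + (-8 + 23)² = 2 + 15² = 2 + 225 = 227)
√(V + k(-29, z(7))) = √(227 + (142 - 1*(-14))) = √(227 + (142 + 14)) = √(227 + 156) = √383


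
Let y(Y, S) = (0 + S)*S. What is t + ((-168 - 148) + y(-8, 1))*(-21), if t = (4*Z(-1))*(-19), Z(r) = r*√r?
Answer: 6615 + 76*I ≈ 6615.0 + 76.0*I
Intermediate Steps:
Z(r) = r^(3/2)
y(Y, S) = S² (y(Y, S) = S*S = S²)
t = 76*I (t = (4*(-1)^(3/2))*(-19) = (4*(-I))*(-19) = -4*I*(-19) = 76*I ≈ 76.0*I)
t + ((-168 - 148) + y(-8, 1))*(-21) = 76*I + ((-168 - 148) + 1²)*(-21) = 76*I + (-316 + 1)*(-21) = 76*I - 315*(-21) = 76*I + 6615 = 6615 + 76*I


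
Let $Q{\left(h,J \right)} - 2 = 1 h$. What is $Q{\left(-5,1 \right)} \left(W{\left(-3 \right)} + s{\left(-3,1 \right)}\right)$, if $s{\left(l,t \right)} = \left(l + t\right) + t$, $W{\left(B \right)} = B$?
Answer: $12$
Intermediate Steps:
$s{\left(l,t \right)} = l + 2 t$
$Q{\left(h,J \right)} = 2 + h$ ($Q{\left(h,J \right)} = 2 + 1 h = 2 + h$)
$Q{\left(-5,1 \right)} \left(W{\left(-3 \right)} + s{\left(-3,1 \right)}\right) = \left(2 - 5\right) \left(-3 + \left(-3 + 2 \cdot 1\right)\right) = - 3 \left(-3 + \left(-3 + 2\right)\right) = - 3 \left(-3 - 1\right) = \left(-3\right) \left(-4\right) = 12$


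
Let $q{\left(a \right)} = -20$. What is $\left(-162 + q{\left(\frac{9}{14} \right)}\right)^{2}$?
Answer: $33124$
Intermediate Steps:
$\left(-162 + q{\left(\frac{9}{14} \right)}\right)^{2} = \left(-162 - 20\right)^{2} = \left(-182\right)^{2} = 33124$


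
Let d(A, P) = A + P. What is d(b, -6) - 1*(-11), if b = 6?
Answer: 11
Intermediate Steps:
d(b, -6) - 1*(-11) = (6 - 6) - 1*(-11) = 0 + 11 = 11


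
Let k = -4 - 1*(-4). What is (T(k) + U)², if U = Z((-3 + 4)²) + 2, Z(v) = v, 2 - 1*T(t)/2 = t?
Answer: 49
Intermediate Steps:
k = 0 (k = -4 + 4 = 0)
T(t) = 4 - 2*t
U = 3 (U = (-3 + 4)² + 2 = 1² + 2 = 1 + 2 = 3)
(T(k) + U)² = ((4 - 2*0) + 3)² = ((4 + 0) + 3)² = (4 + 3)² = 7² = 49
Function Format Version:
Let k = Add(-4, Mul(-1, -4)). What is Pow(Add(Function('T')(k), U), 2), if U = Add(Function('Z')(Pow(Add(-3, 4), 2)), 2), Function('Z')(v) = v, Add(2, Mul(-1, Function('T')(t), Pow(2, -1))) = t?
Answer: 49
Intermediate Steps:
k = 0 (k = Add(-4, 4) = 0)
Function('T')(t) = Add(4, Mul(-2, t))
U = 3 (U = Add(Pow(Add(-3, 4), 2), 2) = Add(Pow(1, 2), 2) = Add(1, 2) = 3)
Pow(Add(Function('T')(k), U), 2) = Pow(Add(Add(4, Mul(-2, 0)), 3), 2) = Pow(Add(Add(4, 0), 3), 2) = Pow(Add(4, 3), 2) = Pow(7, 2) = 49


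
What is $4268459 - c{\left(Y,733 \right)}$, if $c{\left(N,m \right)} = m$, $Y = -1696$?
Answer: $4267726$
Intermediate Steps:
$4268459 - c{\left(Y,733 \right)} = 4268459 - 733 = 4267726$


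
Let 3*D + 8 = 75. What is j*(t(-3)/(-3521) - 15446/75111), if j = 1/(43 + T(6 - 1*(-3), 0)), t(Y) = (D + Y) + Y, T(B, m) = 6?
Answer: -2648199/617086939 ≈ -0.0042915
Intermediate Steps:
D = 67/3 (D = -8/3 + (⅓)*75 = -8/3 + 25 = 67/3 ≈ 22.333)
t(Y) = 67/3 + 2*Y (t(Y) = (67/3 + Y) + Y = 67/3 + 2*Y)
j = 1/49 (j = 1/(43 + 6) = 1/49 ≈ 0.020408)
j*(t(-3)/(-3521) - 15446/75111) = ((67/3 + 2*(-3))/(-3521) - 15446/75111)/49 = ((67/3 - 6)*(-1/3521) - 15446*1/75111)/49 = ((49/3)*(-1/3521) - 15446/75111)/49 = (-7/1509 - 15446/75111)/49 = (1/49)*(-2648199/12593611) = -2648199/617086939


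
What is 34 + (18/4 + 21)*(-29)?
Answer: -1411/2 ≈ -705.50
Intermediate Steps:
34 + (18/4 + 21)*(-29) = 34 + (18*(1/4) + 21)*(-29) = 34 + (9/2 + 21)*(-29) = 34 + (51/2)*(-29) = 34 - 1479/2 = -1411/2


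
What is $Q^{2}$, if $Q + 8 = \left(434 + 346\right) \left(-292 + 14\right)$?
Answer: $47023055104$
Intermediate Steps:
$Q = -216848$ ($Q = -8 + \left(434 + 346\right) \left(-292 + 14\right) = -8 + 780 \left(-278\right) = -8 - 216840 = -216848$)
$Q^{2} = \left(-216848\right)^{2} = 47023055104$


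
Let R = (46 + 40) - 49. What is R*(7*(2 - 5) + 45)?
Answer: 888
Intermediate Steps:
R = 37 (R = 86 - 49 = 37)
R*(7*(2 - 5) + 45) = 37*(7*(2 - 5) + 45) = 37*(7*(-3) + 45) = 37*(-21 + 45) = 37*24 = 888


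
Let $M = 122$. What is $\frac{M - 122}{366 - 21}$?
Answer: $0$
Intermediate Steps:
$\frac{M - 122}{366 - 21} = \frac{122 - 122}{366 - 21} = \frac{0}{345} = 0 \cdot \frac{1}{345} = 0$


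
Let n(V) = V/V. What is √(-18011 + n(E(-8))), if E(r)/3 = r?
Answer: I*√18010 ≈ 134.2*I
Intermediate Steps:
E(r) = 3*r
n(V) = 1
√(-18011 + n(E(-8))) = √(-18011 + 1) = √(-18010) = I*√18010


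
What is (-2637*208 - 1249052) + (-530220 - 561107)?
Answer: -2888875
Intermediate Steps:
(-2637*208 - 1249052) + (-530220 - 561107) = (-548496 - 1249052) - 1091327 = -1797548 - 1091327 = -2888875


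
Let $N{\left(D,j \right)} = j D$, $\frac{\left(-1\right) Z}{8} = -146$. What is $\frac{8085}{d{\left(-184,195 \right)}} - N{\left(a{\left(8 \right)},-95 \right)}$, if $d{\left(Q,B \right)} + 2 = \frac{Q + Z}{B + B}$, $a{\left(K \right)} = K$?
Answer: $\frac{551365}{34} \approx 16217.0$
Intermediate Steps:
$Z = 1168$ ($Z = \left(-8\right) \left(-146\right) = 1168$)
$d{\left(Q,B \right)} = -2 + \frac{1168 + Q}{2 B}$ ($d{\left(Q,B \right)} = -2 + \frac{Q + 1168}{B + B} = -2 + \frac{1168 + Q}{2 B}$)
$N{\left(D,j \right)} = D j$
$\frac{8085}{d{\left(-184,195 \right)}} - N{\left(a{\left(8 \right)},-95 \right)} = \frac{8085}{\frac{1}{2} \cdot \frac{1}{195} \left(1168 - 184 - 780\right)} - 8 \left(-95\right) = \frac{8085}{\frac{1}{2} \cdot \frac{1}{195} \left(1168 - 184 - 780\right)} - -760 = \frac{8085}{\frac{1}{2} \cdot \frac{1}{195} \cdot 204} + 760 = \frac{8085}{\frac{34}{65}} + 760 = 8085 \cdot \frac{65}{34} + 760 = \frac{525525}{34} + 760 = \frac{551365}{34}$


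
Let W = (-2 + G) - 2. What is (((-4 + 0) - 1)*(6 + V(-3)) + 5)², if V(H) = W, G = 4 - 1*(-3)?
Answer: 1600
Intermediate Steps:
G = 7 (G = 4 + 3 = 7)
W = 3 (W = (-2 + 7) - 2 = 5 - 2 = 3)
V(H) = 3
(((-4 + 0) - 1)*(6 + V(-3)) + 5)² = (((-4 + 0) - 1)*(6 + 3) + 5)² = ((-4 - 1)*9 + 5)² = (-5*9 + 5)² = (-45 + 5)² = (-40)² = 1600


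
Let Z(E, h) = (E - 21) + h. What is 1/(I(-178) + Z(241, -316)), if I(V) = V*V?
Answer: 1/31588 ≈ 3.1658e-5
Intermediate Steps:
Z(E, h) = -21 + E + h (Z(E, h) = (-21 + E) + h = -21 + E + h)
I(V) = V²
1/(I(-178) + Z(241, -316)) = 1/((-178)² + (-21 + 241 - 316)) = 1/(31684 - 96) = 1/31588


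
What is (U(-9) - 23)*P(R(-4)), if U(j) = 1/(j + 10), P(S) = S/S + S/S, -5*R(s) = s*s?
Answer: -44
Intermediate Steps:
R(s) = -s²/5 (R(s) = -s*s/5 = -s²/5)
P(S) = 2 (P(S) = 1 + 1 = 2)
U(j) = 1/(10 + j)
(U(-9) - 23)*P(R(-4)) = (1/(10 - 9) - 23)*2 = (1/1 - 23)*2 = (1 - 23)*2 = -22*2 = -44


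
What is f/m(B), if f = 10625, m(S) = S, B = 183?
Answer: 10625/183 ≈ 58.060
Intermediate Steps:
f/m(B) = 10625/183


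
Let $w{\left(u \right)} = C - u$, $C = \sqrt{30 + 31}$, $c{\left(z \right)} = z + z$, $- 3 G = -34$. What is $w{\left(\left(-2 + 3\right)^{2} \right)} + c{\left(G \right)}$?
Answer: $\frac{65}{3} + \sqrt{61} \approx 29.477$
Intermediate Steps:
$G = \frac{34}{3}$ ($G = \left(- \frac{1}{3}\right) \left(-34\right) = \frac{34}{3} \approx 11.333$)
$c{\left(z \right)} = 2 z$
$C = \sqrt{61} \approx 7.8102$
$w{\left(u \right)} = \sqrt{61} - u$
$w{\left(\left(-2 + 3\right)^{2} \right)} + c{\left(G \right)} = \left(\sqrt{61} - \left(-2 + 3\right)^{2}\right) + 2 \cdot \frac{34}{3} = \left(\sqrt{61} - 1^{2}\right) + \frac{68}{3} = \left(\sqrt{61} - 1\right) + \frac{68}{3} = \left(-1 + \sqrt{61}\right) + \frac{68}{3} = \frac{65}{3} + \sqrt{61}$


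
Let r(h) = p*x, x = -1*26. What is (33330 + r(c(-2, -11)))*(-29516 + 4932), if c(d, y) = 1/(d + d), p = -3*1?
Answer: -821302272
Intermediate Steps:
p = -3
x = -26
c(d, y) = 1/(2*d)
r(h) = 78 (r(h) = -3*(-26) = 78)
(33330 + r(c(-2, -11)))*(-29516 + 4932) = (33330 + 78)*(-29516 + 4932) = 33408*(-24584) = -821302272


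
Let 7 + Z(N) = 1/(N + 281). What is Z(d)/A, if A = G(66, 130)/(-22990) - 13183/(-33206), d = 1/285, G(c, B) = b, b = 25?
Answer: -21387466304149/1210287742186 ≈ -17.671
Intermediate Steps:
G(c, B) = 25
d = 1/285 ≈ 0.0035088
Z(N) = -7 + 1/(281 + N) (Z(N) = -7 + 1/(N + 281) = -7 + 1/(281 + N))
A = 15112351/38170297 (A = 25/(-22990) - 13183/(-33206) = 25*(-1/22990) - 13183*(-1/33206) = -5/4598 + 13183/33206 = 15112351/38170297 ≈ 0.39592)
Z(d)/A = ((-1966 - 7*1/285)/(281 + 1/285))/(15112351/38170297) = ((-1966 - 7/285)/(80086/285))*(38170297/15112351) = ((285/80086)*(-560317/285))*(38170297/15112351) = -560317/80086*38170297/15112351 = -21387466304149/1210287742186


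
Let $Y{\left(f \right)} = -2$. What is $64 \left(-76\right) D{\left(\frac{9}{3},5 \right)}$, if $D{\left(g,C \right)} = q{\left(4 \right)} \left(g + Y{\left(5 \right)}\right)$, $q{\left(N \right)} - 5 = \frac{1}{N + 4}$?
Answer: $-24928$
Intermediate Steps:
$q{\left(N \right)} = 5 + \frac{1}{4 + N}$ ($q{\left(N \right)} = 5 + \frac{1}{N + 4} = 5 + \frac{1}{4 + N}$)
$D{\left(g,C \right)} = - \frac{41}{4} + \frac{41 g}{8}$ ($D{\left(g,C \right)} = \frac{21 + 5 \cdot 4}{4 + 4} \left(g - 2\right) = \frac{21 + 20}{8} \left(-2 + g\right) = \frac{1}{8} \cdot 41 \left(-2 + g\right) = \frac{41 \left(-2 + g\right)}{8} = - \frac{41}{4} + \frac{41 g}{8}$)
$64 \left(-76\right) D{\left(\frac{9}{3},5 \right)} = 64 \left(-76\right) \left(- \frac{41}{4} + \frac{41 \cdot \frac{9}{3}}{8}\right) = - 4864 \left(- \frac{41}{4} + \frac{41 \cdot 9 \cdot \frac{1}{3}}{8}\right) = - 4864 \left(- \frac{41}{4} + \frac{41}{8} \cdot 3\right) = - 4864 \left(- \frac{41}{4} + \frac{123}{8}\right) = \left(-4864\right) \frac{41}{8} = -24928$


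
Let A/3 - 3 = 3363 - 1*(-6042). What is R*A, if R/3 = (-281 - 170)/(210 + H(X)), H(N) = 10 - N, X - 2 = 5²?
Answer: -38187072/193 ≈ -1.9786e+5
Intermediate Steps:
X = 27 (X = 2 + 5² = 2 + 25 = 27)
A = 28224 (A = 9 + 3*(3363 - 1*(-6042)) = 9 + 3*(3363 + 6042) = 9 + 3*9405 = 9 + 28215 = 28224)
R = -1353/193 (R = 3*((-281 - 170)/(210 + (10 - 1*27))) = 3*(-451/(210 + (10 - 27))) = 3*(-451/(210 - 17)) = 3*(-451/193) = -1353/193 ≈ -7.0104)
R*A = -1353/193*28224 = -38187072/193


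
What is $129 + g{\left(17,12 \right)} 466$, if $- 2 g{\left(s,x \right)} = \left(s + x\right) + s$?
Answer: $-10589$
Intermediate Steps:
$g{\left(s,x \right)} = - s - \frac{x}{2}$ ($g{\left(s,x \right)} = - \frac{\left(s + x\right) + s}{2} = - \frac{x + 2 s}{2} = - s - \frac{x}{2}$)
$129 + g{\left(17,12 \right)} 466 = 129 + \left(\left(-1\right) 17 - 6\right) 466 = 129 + \left(-17 - 6\right) 466 = 129 - 10718 = -10589$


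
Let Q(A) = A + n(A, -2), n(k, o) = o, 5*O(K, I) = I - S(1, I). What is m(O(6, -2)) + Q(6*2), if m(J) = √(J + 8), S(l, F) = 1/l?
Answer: 10 + √185/5 ≈ 12.720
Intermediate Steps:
O(K, I) = -⅕ + I/5 (O(K, I) = (I - 1/1)/5 = (I - 1*1)/5 = (I - 1)/5 = (-1 + I)/5 = -⅕ + I/5)
Q(A) = -2 + A (Q(A) = A - 2 = -2 + A)
m(J) = √(8 + J)
m(O(6, -2)) + Q(6*2) = √(8 + (-⅕ + (⅕)*(-2))) + (-2 + 6*2) = √(8 + (-⅕ - ⅖)) + (-2 + 12) = √(8 - ⅗) + 10 = √(37/5) + 10 = √185/5 + 10 = 10 + √185/5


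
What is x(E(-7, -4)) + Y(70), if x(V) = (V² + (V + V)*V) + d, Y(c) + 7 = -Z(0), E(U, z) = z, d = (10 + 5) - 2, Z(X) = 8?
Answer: 46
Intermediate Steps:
d = 13 (d = 15 - 2 = 13)
Y(c) = -15 (Y(c) = -7 - 1*8 = -7 - 8 = -15)
x(V) = 13 + 3*V² (x(V) = (V² + (V + V)*V) + 13 = (V² + (2*V)*V) + 13 = (V² + 2*V²) + 13 = 3*V² + 13 = 13 + 3*V²)
x(E(-7, -4)) + Y(70) = (13 + 3*(-4)²) - 15 = (13 + 3*16) - 15 = (13 + 48) - 15 = 61 - 15 = 46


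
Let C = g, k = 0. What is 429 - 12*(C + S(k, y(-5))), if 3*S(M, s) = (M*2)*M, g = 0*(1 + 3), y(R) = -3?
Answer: 429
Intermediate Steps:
g = 0 (g = 0*4 = 0)
S(M, s) = 2*M**2/3 (S(M, s) = ((M*2)*M)/3 = ((2*M)*M)/3 = (2*M**2)/3 = 2*M**2/3)
C = 0
429 - 12*(C + S(k, y(-5))) = 429 - 12*(0 + (2/3)*0**2) = 429 - 12*(0 + (2/3)*0) = 429 - 12*(0 + 0) = 429 - 12*0 = 429 - 1*0 = 429 + 0 = 429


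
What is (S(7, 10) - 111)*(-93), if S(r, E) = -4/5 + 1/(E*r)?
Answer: 145545/14 ≈ 10396.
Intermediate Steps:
S(r, E) = -⅘ + 1/(E*r) (S(r, E) = -4*⅕ + 1/(E*r) = -⅘ + 1/(E*r))
(S(7, 10) - 111)*(-93) = ((-⅘ + 1/(10*7)) - 111)*(-93) = ((-⅘ + (⅒)*(⅐)) - 111)*(-93) = ((-⅘ + 1/70) - 111)*(-93) = (-11/14 - 111)*(-93) = -1565/14*(-93) = 145545/14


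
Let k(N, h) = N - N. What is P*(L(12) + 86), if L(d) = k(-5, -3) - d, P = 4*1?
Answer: 296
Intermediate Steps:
k(N, h) = 0
P = 4
L(d) = -d (L(d) = 0 - d = -d)
P*(L(12) + 86) = 4*(-1*12 + 86) = 4*(-12 + 86) = 4*74 = 296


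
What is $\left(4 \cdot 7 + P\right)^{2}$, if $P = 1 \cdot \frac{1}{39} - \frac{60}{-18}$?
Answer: $\frac{1495729}{1521} \approx 983.38$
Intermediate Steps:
$P = \frac{131}{39}$ ($P = 1 \cdot \frac{1}{39} - - \frac{10}{3} = \frac{1}{39} + \frac{10}{3} = \frac{131}{39} \approx 3.359$)
$\left(4 \cdot 7 + P\right)^{2} = \left(4 \cdot 7 + \frac{131}{39}\right)^{2} = \left(28 + \frac{131}{39}\right)^{2} = \left(\frac{1223}{39}\right)^{2} = \frac{1495729}{1521}$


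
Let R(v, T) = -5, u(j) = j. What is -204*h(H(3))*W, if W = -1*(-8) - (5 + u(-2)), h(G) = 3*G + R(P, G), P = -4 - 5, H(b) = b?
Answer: -4080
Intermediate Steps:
P = -9
h(G) = -5 + 3*G (h(G) = 3*G - 5 = -5 + 3*G)
W = 5 (W = -1*(-8) - (5 - 2) = 8 - 1*3 = 8 - 3 = 5)
-204*h(H(3))*W = -204*(-5 + 3*3)*5 = -204*(-5 + 9)*5 = -816*5 = -204*20 = -4080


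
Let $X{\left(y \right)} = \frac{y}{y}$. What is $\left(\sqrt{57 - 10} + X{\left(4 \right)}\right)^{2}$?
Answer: $\left(1 + \sqrt{47}\right)^{2} \approx 61.711$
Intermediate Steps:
$X{\left(y \right)} = 1$
$\left(\sqrt{57 - 10} + X{\left(4 \right)}\right)^{2} = \left(\sqrt{57 - 10} + 1\right)^{2} = \left(\sqrt{47} + 1\right)^{2} = \left(1 + \sqrt{47}\right)^{2}$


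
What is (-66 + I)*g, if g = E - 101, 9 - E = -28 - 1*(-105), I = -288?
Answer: 59826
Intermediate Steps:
E = -68 (E = 9 - (-28 - 1*(-105)) = 9 - (-28 + 105) = 9 - 1*77 = 9 - 77 = -68)
g = -169 (g = -68 - 101 = -169)
(-66 + I)*g = (-66 - 288)*(-169) = -354*(-169) = 59826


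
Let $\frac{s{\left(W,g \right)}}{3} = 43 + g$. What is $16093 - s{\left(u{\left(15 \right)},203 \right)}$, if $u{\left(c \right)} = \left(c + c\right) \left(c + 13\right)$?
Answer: $15355$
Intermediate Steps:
$u{\left(c \right)} = 2 c \left(13 + c\right)$
$s{\left(W,g \right)} = 129 + 3 g$ ($s{\left(W,g \right)} = 3 \left(43 + g\right) = 129 + 3 g$)
$16093 - s{\left(u{\left(15 \right)},203 \right)} = 16093 - \left(129 + 3 \cdot 203\right) = 16093 - \left(129 + 609\right) = 16093 - 738 = 15355$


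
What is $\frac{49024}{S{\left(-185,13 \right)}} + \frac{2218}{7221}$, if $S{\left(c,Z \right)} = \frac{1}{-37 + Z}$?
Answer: $- \frac{8496053078}{7221} \approx -1.1766 \cdot 10^{6}$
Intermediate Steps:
$\frac{49024}{S{\left(-185,13 \right)}} + \frac{2218}{7221} = \frac{49024}{\frac{1}{-37 + 13}} + \frac{2218}{7221} = \frac{49024}{\frac{1}{-24}} + 2218 \cdot \frac{1}{7221} = \frac{49024}{- \frac{1}{24}} + \frac{2218}{7221} = 49024 \left(-24\right) + \frac{2218}{7221} = -1176576 + \frac{2218}{7221} = - \frac{8496053078}{7221}$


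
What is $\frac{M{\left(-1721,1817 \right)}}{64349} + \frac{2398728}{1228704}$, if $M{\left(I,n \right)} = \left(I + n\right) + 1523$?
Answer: $\frac{6514375827}{3294411404} \approx 1.9774$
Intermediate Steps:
$M{\left(I,n \right)} = 1523 + I + n$
$\frac{M{\left(-1721,1817 \right)}}{64349} + \frac{2398728}{1228704} = \frac{1523 - 1721 + 1817}{64349} + \frac{2398728}{1228704} = 1619 \cdot \frac{1}{64349} + 2398728 \cdot \frac{1}{1228704} = \frac{1619}{64349} + \frac{99947}{51196} = \frac{6514375827}{3294411404}$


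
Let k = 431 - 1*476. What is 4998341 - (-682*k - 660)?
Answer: 4968311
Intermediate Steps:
k = -45 (k = 431 - 476 = -45)
4998341 - (-682*k - 660) = 4998341 - (-682*(-45) - 660) = 4998341 - (30690 - 660) = 4998341 - 1*30030 = 4998341 - 30030 = 4968311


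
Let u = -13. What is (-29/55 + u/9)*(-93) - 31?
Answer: 25141/165 ≈ 152.37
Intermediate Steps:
(-29/55 + u/9)*(-93) - 31 = (-29/55 - 13/9)*(-93) - 31 = -976/495*(-93) - 31 = 30256/165 - 31 = 25141/165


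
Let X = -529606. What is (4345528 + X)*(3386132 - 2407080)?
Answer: 3735986065944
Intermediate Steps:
(4345528 + X)*(3386132 - 2407080) = (4345528 - 529606)*(3386132 - 2407080) = 3815922*979052 = 3735986065944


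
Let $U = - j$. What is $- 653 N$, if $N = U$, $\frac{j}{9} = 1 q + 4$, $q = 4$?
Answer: $47016$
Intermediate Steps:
$j = 72$ ($j = 9 \left(1 \cdot 4 + 4\right) = 9 \left(4 + 4\right) = 9 \cdot 8 = 72$)
$U = -72$ ($U = \left(-1\right) 72 = -72$)
$N = -72$
$- 653 N = \left(-653\right) \left(-72\right) = 47016$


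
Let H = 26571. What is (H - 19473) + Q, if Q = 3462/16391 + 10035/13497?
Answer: 523498991115/73743109 ≈ 7099.0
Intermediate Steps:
Q = 70403433/73743109 (Q = 3462*(1/16391) + 10035*(1/13497) = 3462/16391 + 3345/4499 = 70403433/73743109 ≈ 0.95471)
(H - 19473) + Q = (26571 - 19473) + 70403433/73743109 = 7098 + 70403433/73743109 = 523498991115/73743109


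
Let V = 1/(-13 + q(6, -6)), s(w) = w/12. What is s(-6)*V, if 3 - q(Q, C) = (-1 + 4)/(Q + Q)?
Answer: 2/41 ≈ 0.048781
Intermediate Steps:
s(w) = w/12 (s(w) = w*(1/12) = w/12)
q(Q, C) = 3 - 3/(2*Q) (q(Q, C) = 3 - (-1 + 4)/(Q + Q) = 3 - 3/(2*Q))
V = -4/41 (V = 1/(-13 + (3 - 3/2/6)) = 1/(-13 + (3 - 3/2*1/6)) = 1/(-13 + (3 - 1/4)) = 1/(-13 + 11/4) = 1/(-41/4) = -4/41 ≈ -0.097561)
s(-6)*V = ((1/12)*(-6))*(-4/41) = -1/2*(-4/41) = 2/41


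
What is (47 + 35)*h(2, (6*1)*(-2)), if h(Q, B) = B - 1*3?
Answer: -1230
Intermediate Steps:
h(Q, B) = -3 + B (h(Q, B) = B - 3 = -3 + B)
(47 + 35)*h(2, (6*1)*(-2)) = (47 + 35)*(-3 + (6*1)*(-2)) = 82*(-3 + 6*(-2)) = 82*(-3 - 12) = 82*(-15) = -1230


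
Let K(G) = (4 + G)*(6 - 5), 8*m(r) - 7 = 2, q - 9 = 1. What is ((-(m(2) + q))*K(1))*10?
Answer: -2225/4 ≈ -556.25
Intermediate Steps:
q = 10 (q = 9 + 1 = 10)
m(r) = 9/8 (m(r) = 7/8 + (⅛)*2 = 7/8 + ¼ = 9/8)
K(G) = 4 + G (K(G) = (4 + G)*1 = 4 + G)
((-(m(2) + q))*K(1))*10 = ((-(9/8 + 10))*(4 + 1))*10 = (-1*89/8*5)*10 = -89/8*5*10 = -445/8*10 = -2225/4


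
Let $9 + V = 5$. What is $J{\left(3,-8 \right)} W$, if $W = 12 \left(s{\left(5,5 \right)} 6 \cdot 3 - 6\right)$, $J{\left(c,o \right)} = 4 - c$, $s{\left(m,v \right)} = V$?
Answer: $-936$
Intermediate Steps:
$V = -4$ ($V = -9 + 5 = -4$)
$s{\left(m,v \right)} = -4$
$W = -936$ ($W = 12 \left(\left(-4\right) 6 \cdot 3 - 6\right) = 12 \left(\left(-24\right) 3 - 6\right) = 12 \left(-72 - 6\right) = 12 \left(-78\right) = -936$)
$J{\left(3,-8 \right)} W = \left(4 - 3\right) \left(-936\right) = 1 \left(-936\right) = -936$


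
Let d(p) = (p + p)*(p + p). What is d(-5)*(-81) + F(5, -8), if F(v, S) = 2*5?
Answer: -8090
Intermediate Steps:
F(v, S) = 10
d(p) = 4*p² (d(p) = (2*p)*(2*p) = 4*p²)
d(-5)*(-81) + F(5, -8) = (4*(-5)²)*(-81) + 10 = (4*25)*(-81) + 10 = 100*(-81) + 10 = -8100 + 10 = -8090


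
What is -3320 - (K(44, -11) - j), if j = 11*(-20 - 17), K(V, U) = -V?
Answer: -3683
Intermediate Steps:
j = -407 (j = 11*(-37) = -407)
-3320 - (K(44, -11) - j) = -3320 - (-1*44 - 1*(-407)) = -3320 - (-44 + 407) = -3320 - 1*363 = -3320 - 363 = -3683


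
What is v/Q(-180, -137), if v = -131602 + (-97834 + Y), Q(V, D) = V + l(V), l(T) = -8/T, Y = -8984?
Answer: 5364450/4049 ≈ 1324.9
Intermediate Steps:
Q(V, D) = V - 8/V
v = -238420 (v = -131602 + (-97834 - 8984) = -131602 - 106818 = -238420)
v/Q(-180, -137) = -238420/(-180 - 8/(-180)) = -238420/(-180 - 8*(-1/180)) = -238420/(-180 + 2/45) = -238420/(-8098/45) = -238420*(-45/8098) = 5364450/4049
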